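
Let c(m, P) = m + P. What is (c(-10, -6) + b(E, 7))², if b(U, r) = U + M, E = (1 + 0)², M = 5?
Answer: 100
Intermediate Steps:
E = 1 (E = 1² = 1)
b(U, r) = 5 + U (b(U, r) = U + 5 = 5 + U)
c(m, P) = P + m
(c(-10, -6) + b(E, 7))² = ((-6 - 10) + (5 + 1))² = (-16 + 6)² = (-10)² = 100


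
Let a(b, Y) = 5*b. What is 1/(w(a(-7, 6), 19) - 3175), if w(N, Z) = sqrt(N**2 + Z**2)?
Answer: -3175/10079039 - sqrt(1586)/10079039 ≈ -0.00031896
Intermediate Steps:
1/(w(a(-7, 6), 19) - 3175) = 1/(sqrt((5*(-7))**2 + 19**2) - 3175) = 1/(sqrt((-35)**2 + 361) - 3175) = 1/(sqrt(1225 + 361) - 3175) = 1/(sqrt(1586) - 3175) = 1/(-3175 + sqrt(1586))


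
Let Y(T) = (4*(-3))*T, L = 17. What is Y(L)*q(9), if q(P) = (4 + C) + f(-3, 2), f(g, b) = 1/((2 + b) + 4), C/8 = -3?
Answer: 8109/2 ≈ 4054.5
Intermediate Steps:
C = -24 (C = 8*(-3) = -24)
f(g, b) = 1/(6 + b)
Y(T) = -12*T
q(P) = -159/8 (q(P) = (4 - 24) + 1/(6 + 2) = -20 + 1/8 = -20 + ⅛ = -159/8)
Y(L)*q(9) = -12*17*(-159/8) = -204*(-159/8) = 8109/2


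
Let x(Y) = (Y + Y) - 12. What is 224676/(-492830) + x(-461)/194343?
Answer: -22062255544/47889030345 ≈ -0.46070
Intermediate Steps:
x(Y) = -12 + 2*Y (x(Y) = 2*Y - 12 = -12 + 2*Y)
224676/(-492830) + x(-461)/194343 = 224676/(-492830) + (-12 + 2*(-461))/194343 = 224676*(-1/492830) + (-12 - 922)*(1/194343) = -112338/246415 - 934*1/194343 = -112338/246415 - 934/194343 = -22062255544/47889030345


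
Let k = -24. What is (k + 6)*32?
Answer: -576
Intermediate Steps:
(k + 6)*32 = (-24 + 6)*32 = -18*32 = -576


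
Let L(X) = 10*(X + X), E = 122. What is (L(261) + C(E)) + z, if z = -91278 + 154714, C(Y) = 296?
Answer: 68952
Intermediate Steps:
z = 63436
L(X) = 20*X (L(X) = 10*(2*X) = 20*X)
(L(261) + C(E)) + z = (20*261 + 296) + 63436 = (5220 + 296) + 63436 = 5516 + 63436 = 68952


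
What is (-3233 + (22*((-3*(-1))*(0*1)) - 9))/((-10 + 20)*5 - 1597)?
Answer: 3242/1547 ≈ 2.0957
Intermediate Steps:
(-3233 + (22*((-3*(-1))*(0*1)) - 9))/((-10 + 20)*5 - 1597) = (-3233 + (22*(3*0) - 9))/(10*5 - 1597) = (-3233 + (22*0 - 9))/(50 - 1597) = (-3233 + (0 - 9))/(-1547) = (-3233 - 9)*(-1/1547) = -3242*(-1/1547) = 3242/1547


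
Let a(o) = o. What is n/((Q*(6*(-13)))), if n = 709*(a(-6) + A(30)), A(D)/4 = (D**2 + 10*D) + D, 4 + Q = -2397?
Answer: 6381/343 ≈ 18.603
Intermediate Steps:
Q = -2401 (Q = -4 - 2397 = -2401)
A(D) = 4*D**2 + 44*D (A(D) = 4*((D**2 + 10*D) + D) = 4*(D**2 + 11*D) = 4*D**2 + 44*D)
n = 3484026 (n = 709*(-6 + 4*30*(11 + 30)) = 709*(-6 + 4*30*41) = 709*(-6 + 4920) = 709*4914 = 3484026)
n/((Q*(6*(-13)))) = 3484026/((-14406*(-13))) = 3484026/((-2401*(-78))) = 3484026/187278 = 3484026*(1/187278) = 6381/343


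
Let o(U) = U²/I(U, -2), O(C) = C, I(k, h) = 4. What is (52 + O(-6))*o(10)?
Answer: 1150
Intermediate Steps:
o(U) = U²/4
(52 + O(-6))*o(10) = (52 - 6)*((¼)*10²) = 46*((¼)*100) = 46*25 = 1150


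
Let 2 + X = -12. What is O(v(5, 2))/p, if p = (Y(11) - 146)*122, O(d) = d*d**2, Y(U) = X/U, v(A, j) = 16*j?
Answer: -45056/24705 ≈ -1.8238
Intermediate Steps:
X = -14 (X = -2 - 12 = -14)
Y(U) = -14/U
O(d) = d**3
p = -197640/11 (p = (-14/11 - 146)*122 = -1620/11*122 = -197640/11 ≈ -17967.)
O(v(5, 2))/p = (16*2)**3/(-197640/11) = 32**3*(-11/197640) = 32768*(-11/197640) = -45056/24705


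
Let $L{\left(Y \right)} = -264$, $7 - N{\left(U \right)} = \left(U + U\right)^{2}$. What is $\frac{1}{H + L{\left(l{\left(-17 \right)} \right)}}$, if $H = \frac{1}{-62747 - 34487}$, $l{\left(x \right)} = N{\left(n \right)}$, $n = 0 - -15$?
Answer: $- \frac{97234}{25669777} \approx -0.0037879$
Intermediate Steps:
$n = 15$ ($n = 0 + 15 = 15$)
$N{\left(U \right)} = 7 - 4 U^{2}$ ($N{\left(U \right)} = 7 - \left(U + U\right)^{2} = 7 - \left(2 U\right)^{2} = 7 - 4 U^{2}$)
$l{\left(x \right)} = -893$ ($l{\left(x \right)} = 7 - 4 \cdot 15^{2} = 7 - 900 = -893$)
$H = - \frac{1}{97234}$ ($H = \frac{1}{-97234} = - \frac{1}{97234} \approx -1.0284 \cdot 10^{-5}$)
$\frac{1}{H + L{\left(l{\left(-17 \right)} \right)}} = \frac{1}{- \frac{1}{97234} - 264} = \frac{1}{- \frac{25669777}{97234}} = - \frac{97234}{25669777}$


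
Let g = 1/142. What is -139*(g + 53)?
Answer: -1046253/142 ≈ -7368.0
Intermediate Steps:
g = 1/142 ≈ 0.0070423
-139*(g + 53) = -139*(1/142 + 53) = -139*7527/142 = -1046253/142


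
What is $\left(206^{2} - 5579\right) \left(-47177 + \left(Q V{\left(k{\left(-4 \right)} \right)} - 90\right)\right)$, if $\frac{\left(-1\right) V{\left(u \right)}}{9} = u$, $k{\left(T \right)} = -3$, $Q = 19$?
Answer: $-1723212178$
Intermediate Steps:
$V{\left(u \right)} = - 9 u$
$\left(206^{2} - 5579\right) \left(-47177 + \left(Q V{\left(k{\left(-4 \right)} \right)} - 90\right)\right) = \left(206^{2} - 5579\right) \left(-47177 - \left(90 - 19 \left(\left(-9\right) \left(-3\right)\right)\right)\right) = \left(42436 - 5579\right) \left(-47177 + \left(19 \cdot 27 - 90\right)\right) = 36857 \left(-47177 + \left(513 - 90\right)\right) = 36857 \left(-47177 + 423\right) = 36857 \left(-46754\right) = -1723212178$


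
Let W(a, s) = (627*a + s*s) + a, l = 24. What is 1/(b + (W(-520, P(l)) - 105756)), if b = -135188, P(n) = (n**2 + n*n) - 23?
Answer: 1/707137 ≈ 1.4142e-6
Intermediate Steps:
P(n) = -23 + 2*n**2 (P(n) = (n**2 + n**2) - 23 = 2*n**2 - 23 = -23 + 2*n**2)
W(a, s) = s**2 + 628*a (W(a, s) = (627*a + s**2) + a = (s**2 + 627*a) + a = s**2 + 628*a)
1/(b + (W(-520, P(l)) - 105756)) = 1/(-135188 + (((-23 + 2*24**2)**2 + 628*(-520)) - 105756)) = 1/(-135188 + (((-23 + 2*576)**2 - 326560) - 105756)) = 1/(-135188 + (((-23 + 1152)**2 - 326560) - 105756)) = 1/(-135188 + ((1129**2 - 326560) - 105756)) = 1/(-135188 + ((1274641 - 326560) - 105756)) = 1/(-135188 + (948081 - 105756)) = 1/(-135188 + 842325) = 1/707137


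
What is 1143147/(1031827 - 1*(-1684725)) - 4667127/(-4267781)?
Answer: 17557194232911/11593649011112 ≈ 1.5144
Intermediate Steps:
1143147/(1031827 - 1*(-1684725)) - 4667127/(-4267781) = 1143147/(1031827 + 1684725) - 4667127*(-1/4267781) = 1143147/2716552 + 4667127/4267781 = 17557194232911/11593649011112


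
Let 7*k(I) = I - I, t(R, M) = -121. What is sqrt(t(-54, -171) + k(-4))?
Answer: 11*I ≈ 11.0*I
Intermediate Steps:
k(I) = 0 (k(I) = (I - I)/7 = (1/7)*0 = 0)
sqrt(t(-54, -171) + k(-4)) = sqrt(-121 + 0) = sqrt(-121) = 11*I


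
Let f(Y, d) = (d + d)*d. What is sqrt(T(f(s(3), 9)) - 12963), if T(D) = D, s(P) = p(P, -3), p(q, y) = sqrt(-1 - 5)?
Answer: I*sqrt(12801) ≈ 113.14*I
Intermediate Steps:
p(q, y) = I*sqrt(6) (p(q, y) = sqrt(-6) = I*sqrt(6))
s(P) = I*sqrt(6)
f(Y, d) = 2*d**2 (f(Y, d) = (2*d)*d = 2*d**2)
sqrt(T(f(s(3), 9)) - 12963) = sqrt(2*9**2 - 12963) = sqrt(2*81 - 12963) = sqrt(162 - 12963) = sqrt(-12801) = I*sqrt(12801)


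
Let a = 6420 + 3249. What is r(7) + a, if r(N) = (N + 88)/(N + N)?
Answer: 135461/14 ≈ 9675.8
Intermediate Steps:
r(N) = (88 + N)/(2*N) (r(N) = (88 + N)/((2*N)) = (88 + N)*(1/(2*N)) = (88 + N)/(2*N))
a = 9669
r(7) + a = (½)*(88 + 7)/7 + 9669 = (½)*(⅐)*95 + 9669 = 95/14 + 9669 = 135461/14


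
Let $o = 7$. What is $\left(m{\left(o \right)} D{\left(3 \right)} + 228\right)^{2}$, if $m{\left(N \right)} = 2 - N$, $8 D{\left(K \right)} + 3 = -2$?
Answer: $\frac{3418801}{64} \approx 53419.0$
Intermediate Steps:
$D{\left(K \right)} = - \frac{5}{8}$ ($D{\left(K \right)} = - \frac{3}{8} + \frac{1}{8} \left(-2\right) = - \frac{3}{8} - \frac{1}{4} = - \frac{5}{8}$)
$\left(m{\left(o \right)} D{\left(3 \right)} + 228\right)^{2} = \left(\left(2 - 7\right) \left(- \frac{5}{8}\right) + 228\right)^{2} = \left(\left(-5\right) \left(- \frac{5}{8}\right) + 228\right)^{2} = \left(\frac{25}{8} + 228\right)^{2} = \left(\frac{1849}{8}\right)^{2} = \frac{3418801}{64}$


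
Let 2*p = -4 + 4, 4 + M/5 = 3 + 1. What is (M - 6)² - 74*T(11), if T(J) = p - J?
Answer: 850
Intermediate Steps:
M = 0 (M = -20 + 5*(3 + 1) = -20 + 5*4 = -20 + 20 = 0)
p = 0 (p = (-4 + 4)/2 = (½)*0 = 0)
T(J) = -J (T(J) = 0 - J = -J)
(M - 6)² - 74*T(11) = (0 - 6)² - (-74)*11 = (-6)² - 74*(-11) = 36 + 814 = 850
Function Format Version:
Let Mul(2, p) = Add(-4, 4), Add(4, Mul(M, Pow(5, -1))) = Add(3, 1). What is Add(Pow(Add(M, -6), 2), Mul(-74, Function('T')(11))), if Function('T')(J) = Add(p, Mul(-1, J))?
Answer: 850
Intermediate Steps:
M = 0 (M = Add(-20, Mul(5, Add(3, 1))) = Add(-20, Mul(5, 4)) = Add(-20, 20) = 0)
p = 0 (p = Mul(Rational(1, 2), Add(-4, 4)) = Mul(Rational(1, 2), 0) = 0)
Function('T')(J) = Mul(-1, J) (Function('T')(J) = Add(0, Mul(-1, J)) = Mul(-1, J))
Add(Pow(Add(M, -6), 2), Mul(-74, Function('T')(11))) = Add(Pow(Add(0, -6), 2), Mul(-74, Mul(-1, 11))) = Add(Pow(-6, 2), Mul(-74, -11)) = Add(36, 814) = 850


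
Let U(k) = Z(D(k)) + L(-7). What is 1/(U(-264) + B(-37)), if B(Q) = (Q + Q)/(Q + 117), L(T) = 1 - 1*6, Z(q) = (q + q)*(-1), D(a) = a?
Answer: 40/20883 ≈ 0.0019154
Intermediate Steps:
Z(q) = -2*q (Z(q) = (2*q)*(-1) = -2*q)
L(T) = -5 (L(T) = 1 - 6 = -5)
B(Q) = 2*Q/(117 + Q) (B(Q) = (2*Q)/(117 + Q) = 2*Q/(117 + Q))
U(k) = -5 - 2*k (U(k) = -2*k - 5 = -5 - 2*k)
1/(U(-264) + B(-37)) = 1/((-5 - 2*(-264)) + 2*(-37)/(117 - 37)) = 1/((-5 + 528) + 2*(-37)/80) = 1/(523 + 2*(-37)*(1/80)) = 1/(523 - 37/40) = 1/(20883/40) = 40/20883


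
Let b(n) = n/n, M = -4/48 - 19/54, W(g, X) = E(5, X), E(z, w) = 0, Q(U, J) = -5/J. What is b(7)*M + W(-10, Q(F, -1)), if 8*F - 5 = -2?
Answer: -47/108 ≈ -0.43518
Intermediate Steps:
F = 3/8 (F = 5/8 + (⅛)*(-2) = 5/8 - ¼ = 3/8 ≈ 0.37500)
W(g, X) = 0
M = -47/108 (M = -4*1/48 - 19*1/54 = -1/12 - 19/54 = -47/108 ≈ -0.43518)
b(n) = 1
b(7)*M + W(-10, Q(F, -1)) = 1*(-47/108) + 0 = -47/108 + 0 = -47/108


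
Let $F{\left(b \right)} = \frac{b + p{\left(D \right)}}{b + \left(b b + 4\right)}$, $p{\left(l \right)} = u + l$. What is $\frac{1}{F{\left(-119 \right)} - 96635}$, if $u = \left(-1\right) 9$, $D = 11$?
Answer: $- \frac{4682}{452445109} \approx -1.0348 \cdot 10^{-5}$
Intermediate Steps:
$u = -9$
$p{\left(l \right)} = -9 + l$
$F{\left(b \right)} = \frac{2 + b}{4 + b + b^{2}}$ ($F{\left(b \right)} = \frac{b + \left(-9 + 11\right)}{b + \left(b b + 4\right)} = \frac{b + 2}{b + \left(b^{2} + 4\right)} = \frac{2 + b}{b + \left(4 + b^{2}\right)} = \frac{2 + b}{4 + b + b^{2}}$)
$\frac{1}{F{\left(-119 \right)} - 96635} = \frac{1}{\frac{2 - 119}{4 - 119 + \left(-119\right)^{2}} - 96635} = \frac{1}{\frac{1}{4 - 119 + 14161} \left(-117\right) - 96635} = \frac{1}{\frac{1}{14046} \left(-117\right) - 96635} = \frac{1}{- \frac{39}{4682} - 96635} = \frac{1}{- \frac{452445109}{4682}} = - \frac{4682}{452445109}$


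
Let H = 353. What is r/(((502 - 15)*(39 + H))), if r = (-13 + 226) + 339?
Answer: 69/23863 ≈ 0.0028915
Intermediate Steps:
r = 552 (r = 213 + 339 = 552)
r/(((502 - 15)*(39 + H))) = 552/(((502 - 15)*(39 + 353))) = 552/((487*392)) = 552/190904 = 552*(1/190904) = 69/23863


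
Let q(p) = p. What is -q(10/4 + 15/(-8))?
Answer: -5/8 ≈ -0.62500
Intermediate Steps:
-q(10/4 + 15/(-8)) = -(10/4 + 15/(-8)) = -(10*(¼) + 15*(-⅛)) = -(5/2 - 15/8) = -1*5/8 = -5/8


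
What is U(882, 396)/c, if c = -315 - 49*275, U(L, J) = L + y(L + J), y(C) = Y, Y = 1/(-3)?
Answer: -529/8274 ≈ -0.063935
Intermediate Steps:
Y = -⅓ ≈ -0.33333
y(C) = -⅓
U(L, J) = -⅓ + L (U(L, J) = L - ⅓ = -⅓ + L)
c = -13790 (c = -315 - 13475 = -13790)
U(882, 396)/c = (-⅓ + 882)/(-13790) = (2645/3)*(-1/13790) = -529/8274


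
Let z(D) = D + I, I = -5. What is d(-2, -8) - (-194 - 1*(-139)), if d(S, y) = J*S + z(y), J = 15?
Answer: 12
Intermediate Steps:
z(D) = -5 + D (z(D) = D - 5 = -5 + D)
d(S, y) = -5 + y + 15*S (d(S, y) = 15*S + (-5 + y) = -5 + y + 15*S)
d(-2, -8) - (-194 - 1*(-139)) = (-5 - 8 + 15*(-2)) - (-194 - 1*(-139)) = (-5 - 8 - 30) - (-194 + 139) = -43 - 1*(-55) = -43 + 55 = 12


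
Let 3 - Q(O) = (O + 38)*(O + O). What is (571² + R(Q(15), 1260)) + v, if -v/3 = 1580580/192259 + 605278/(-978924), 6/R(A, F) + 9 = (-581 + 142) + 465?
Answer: 173850374469907055/533253023062 ≈ 3.2602e+5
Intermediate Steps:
Q(O) = 3 - 2*O*(38 + O) (Q(O) = 3 - (O + 38)*(O + O) = 3 - (38 + O)*2*O = 3 - 2*O*(38 + O))
R(A, F) = 6/17 (R(A, F) = 6/(-9 + ((-581 + 142) + 465)) = 6/(-9 + (-439 + 465)) = 6/(-9 + 26) = 6/17)
v = -715448776459/31367824886 (v = -3*(1580580/192259 + 605278/(-978924)) = -3*(1580580*(1/192259) + 605278*(-1/978924)) = -3*(1580580/192259 - 302639/489462) = -3*715448776459/94103474658 = -715448776459/31367824886 ≈ -22.808)
(571² + R(Q(15), 1260)) + v = (571² + 6/17) - 715448776459/31367824886 = (326041 + 6/17) - 715448776459/31367824886 = 5542703/17 - 715448776459/31367824886 = 173850374469907055/533253023062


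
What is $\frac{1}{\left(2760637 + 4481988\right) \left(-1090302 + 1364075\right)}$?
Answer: $\frac{1}{1982835174125} \approx 5.0433 \cdot 10^{-13}$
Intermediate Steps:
$\frac{1}{\left(2760637 + 4481988\right) \left(-1090302 + 1364075\right)} = \frac{1}{7242625 \cdot 273773} = \frac{1}{1982835174125}$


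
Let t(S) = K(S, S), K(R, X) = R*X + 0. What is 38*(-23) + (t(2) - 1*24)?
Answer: -894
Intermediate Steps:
K(R, X) = R*X
t(S) = S**2 (t(S) = S*S = S**2)
38*(-23) + (t(2) - 1*24) = 38*(-23) + (2**2 - 1*24) = -874 + (4 - 24) = -874 - 20 = -894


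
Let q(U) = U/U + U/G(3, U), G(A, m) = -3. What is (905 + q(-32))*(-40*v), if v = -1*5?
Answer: 550000/3 ≈ 1.8333e+5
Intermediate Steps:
q(U) = 1 - U/3 (q(U) = U/U + U/(-3) = 1 + U*(-⅓) = 1 - U/3)
v = -5
(905 + q(-32))*(-40*v) = (905 + (1 - ⅓*(-32)))*(-40*(-5)) = (905 + (1 + 32/3))*200 = (905 + 35/3)*200 = (2750/3)*200 = 550000/3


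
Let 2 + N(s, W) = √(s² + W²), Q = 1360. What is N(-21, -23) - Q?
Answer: -1362 + √970 ≈ -1330.9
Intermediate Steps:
N(s, W) = -2 + √(W² + s²) (N(s, W) = -2 + √(s² + W²) = -2 + √(W² + s²))
N(-21, -23) - Q = (-2 + √((-23)² + (-21)²)) - 1*1360 = (-2 + √(529 + 441)) - 1360 = (-2 + √970) - 1360 = -1362 + √970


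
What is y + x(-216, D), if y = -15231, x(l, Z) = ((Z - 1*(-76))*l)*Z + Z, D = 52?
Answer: -1452875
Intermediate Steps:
x(l, Z) = Z + Z*l*(76 + Z) (x(l, Z) = ((Z + 76)*l)*Z + Z = ((76 + Z)*l)*Z + Z = (l*(76 + Z))*Z + Z = Z*l*(76 + Z) + Z = Z + Z*l*(76 + Z))
y + x(-216, D) = -15231 + 52*(1 + 76*(-216) + 52*(-216)) = -15231 + 52*(1 - 16416 - 11232) = -15231 + 52*(-27647) = -15231 - 1437644 = -1452875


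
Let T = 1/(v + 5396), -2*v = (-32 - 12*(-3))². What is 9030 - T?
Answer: 48653639/5388 ≈ 9030.0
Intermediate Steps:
v = -8 (v = -(-32 - 12*(-3))²/2 = -(-32 + 36)²/2 = -½*4² = -½*16 = -8)
T = 1/5388 (T = 1/(-8 + 5396) = 1/5388 ≈ 0.00018560)
9030 - T = 9030 - 1*1/5388 = 9030 - 1/5388 = 48653639/5388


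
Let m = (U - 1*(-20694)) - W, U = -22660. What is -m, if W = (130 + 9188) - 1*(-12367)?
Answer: 23651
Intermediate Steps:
W = 21685 (W = 9318 + 12367 = 21685)
m = -23651 (m = (-22660 - 1*(-20694)) - 1*21685 = (-22660 + 20694) - 21685 = -1966 - 21685 = -23651)
-m = -1*(-23651) = 23651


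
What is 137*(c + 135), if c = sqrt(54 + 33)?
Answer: 18495 + 137*sqrt(87) ≈ 19773.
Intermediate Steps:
c = sqrt(87) ≈ 9.3274
137*(c + 135) = 137*(sqrt(87) + 135) = 137*(135 + sqrt(87)) = 18495 + 137*sqrt(87)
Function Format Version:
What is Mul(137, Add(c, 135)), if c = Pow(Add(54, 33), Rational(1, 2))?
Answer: Add(18495, Mul(137, Pow(87, Rational(1, 2)))) ≈ 19773.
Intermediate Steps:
c = Pow(87, Rational(1, 2)) ≈ 9.3274
Mul(137, Add(c, 135)) = Mul(137, Add(Pow(87, Rational(1, 2)), 135)) = Mul(137, Add(135, Pow(87, Rational(1, 2)))) = Add(18495, Mul(137, Pow(87, Rational(1, 2))))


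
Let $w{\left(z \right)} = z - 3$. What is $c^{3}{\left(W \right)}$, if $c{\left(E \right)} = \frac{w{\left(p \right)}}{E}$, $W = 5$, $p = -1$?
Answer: $- \frac{64}{125} \approx -0.512$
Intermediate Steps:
$w{\left(z \right)} = -3 + z$
$c{\left(E \right)} = - \frac{4}{E}$ ($c{\left(E \right)} = \frac{-3 - 1}{E} = - \frac{4}{E}$)
$c^{3}{\left(W \right)} = \left(- \frac{4}{5}\right)^{3} = - \frac{64}{125}$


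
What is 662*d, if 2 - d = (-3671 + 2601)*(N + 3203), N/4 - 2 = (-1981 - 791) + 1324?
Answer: -1828224216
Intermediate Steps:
N = -5784 (N = 8 + 4*((-1981 - 791) + 1324) = 8 + 4*(-2772 + 1324) = 8 + 4*(-1448) = 8 - 5792 = -5784)
d = -2761668 (d = 2 - (-3671 + 2601)*(-5784 + 3203) = 2 - (-1070)*(-2581) = 2 - 1*2761670 = 2 - 2761670 = -2761668)
662*d = 662*(-2761668) = -1828224216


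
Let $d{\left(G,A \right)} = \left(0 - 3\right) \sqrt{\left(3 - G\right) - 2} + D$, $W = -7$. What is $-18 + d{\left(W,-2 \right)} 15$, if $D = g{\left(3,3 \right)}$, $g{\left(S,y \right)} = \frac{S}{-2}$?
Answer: $- \frac{81}{2} - 90 \sqrt{2} \approx -167.78$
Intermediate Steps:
$g{\left(S,y \right)} = - \frac{S}{2}$ ($g{\left(S,y \right)} = S \left(- \frac{1}{2}\right) = - \frac{S}{2}$)
$D = - \frac{3}{2}$ ($D = \left(- \frac{1}{2}\right) 3 = - \frac{3}{2} \approx -1.5$)
$d{\left(G,A \right)} = - \frac{3}{2} - 3 \sqrt{1 - G}$ ($d{\left(G,A \right)} = \left(0 - 3\right) \sqrt{\left(3 - G\right) - 2} - \frac{3}{2} = \left(0 - 3\right) \sqrt{1 - G} - \frac{3}{2} = - 3 \sqrt{1 - G} - \frac{3}{2} = - \frac{3}{2} - 3 \sqrt{1 - G}$)
$-18 + d{\left(W,-2 \right)} 15 = -18 + \left(- \frac{3}{2} - 3 \sqrt{1 - -7}\right) 15 = -18 + \left(- \frac{3}{2} - 3 \sqrt{1 + 7}\right) 15 = -18 + \left(- \frac{3}{2} - 3 \sqrt{8}\right) 15 = -18 + \left(- \frac{3}{2} - 3 \cdot 2 \sqrt{2}\right) 15 = -18 + \left(- \frac{3}{2} - 6 \sqrt{2}\right) 15 = -18 - \left(\frac{45}{2} + 90 \sqrt{2}\right) = - \frac{81}{2} - 90 \sqrt{2}$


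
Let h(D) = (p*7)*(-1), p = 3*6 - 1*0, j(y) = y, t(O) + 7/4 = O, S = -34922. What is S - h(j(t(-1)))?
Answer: -34796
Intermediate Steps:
t(O) = -7/4 + O
p = 18 (p = 18 + 0 = 18)
h(D) = -126 (h(D) = (18*7)*(-1) = 126*(-1) = -126)
S - h(j(t(-1))) = -34922 - 1*(-126) = -34922 + 126 = -34796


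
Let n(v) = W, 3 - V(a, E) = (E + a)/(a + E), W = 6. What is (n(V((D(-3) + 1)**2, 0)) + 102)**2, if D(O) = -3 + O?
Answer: 11664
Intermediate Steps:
V(a, E) = 2 (V(a, E) = 3 - (E + a)/(a + E) = 3 - (E + a)/(E + a) = 3 - 1*1 = 3 - 1 = 2)
n(v) = 6
(n(V((D(-3) + 1)**2, 0)) + 102)**2 = (6 + 102)**2 = 108**2 = 11664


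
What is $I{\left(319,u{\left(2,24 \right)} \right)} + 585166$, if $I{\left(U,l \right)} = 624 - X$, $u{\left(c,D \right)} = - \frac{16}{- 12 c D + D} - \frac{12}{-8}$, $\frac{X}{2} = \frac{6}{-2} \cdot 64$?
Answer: $586174$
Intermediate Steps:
$X = -384$ ($X = 2 \frac{6}{-2} \cdot 64 = 2 \cdot 6 \left(- \frac{1}{2}\right) 64 = 2 \left(\left(-3\right) 64\right) = 2 \left(-192\right) = -384$)
$u{\left(c,D \right)} = \frac{3}{2} - \frac{16}{D - 12 D c}$ ($u{\left(c,D \right)} = - \frac{16}{- 12 D c + D} - - \frac{3}{2} = - \frac{16}{D - 12 D c} + \frac{3}{2} = \frac{3}{2} - \frac{16}{D - 12 D c}$)
$I{\left(U,l \right)} = 1008$ ($I{\left(U,l \right)} = 624 - -384 = 624 + 384 = 1008$)
$I{\left(319,u{\left(2,24 \right)} \right)} + 585166 = 1008 + 585166 = 586174$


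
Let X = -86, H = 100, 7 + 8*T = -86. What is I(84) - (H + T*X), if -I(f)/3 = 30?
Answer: -4759/4 ≈ -1189.8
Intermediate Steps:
T = -93/8 (T = -7/8 + (⅛)*(-86) = -7/8 - 43/4 = -93/8 ≈ -11.625)
I(f) = -90 (I(f) = -3*30 = -90)
I(84) - (H + T*X) = -90 - (100 - 93/8*(-86)) = -90 - (100 + 3999/4) = -90 - 1*4399/4 = -90 - 4399/4 = -4759/4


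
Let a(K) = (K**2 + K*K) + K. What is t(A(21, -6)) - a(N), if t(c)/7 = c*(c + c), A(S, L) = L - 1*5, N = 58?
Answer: -5092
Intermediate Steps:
A(S, L) = -5 + L (A(S, L) = L - 5 = -5 + L)
t(c) = 14*c**2 (t(c) = 7*(c*(c + c)) = 7*(c*(2*c)) = 7*(2*c**2) = 14*c**2)
a(K) = K + 2*K**2 (a(K) = (K**2 + K**2) + K = 2*K**2 + K = K + 2*K**2)
t(A(21, -6)) - a(N) = 14*(-5 - 6)**2 - 58*(1 + 2*58) = 14*(-11)**2 - 58*(1 + 116) = 14*121 - 58*117 = 1694 - 1*6786 = 1694 - 6786 = -5092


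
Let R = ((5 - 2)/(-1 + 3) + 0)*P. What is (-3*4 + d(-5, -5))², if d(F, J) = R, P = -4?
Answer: 324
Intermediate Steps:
R = -6 (R = ((5 - 2)/(-1 + 3) + 0)*(-4) = (3/2 + 0)*(-4) = (3/2)*(-4) = -6)
d(F, J) = -6
(-3*4 + d(-5, -5))² = (-3*4 - 6)² = (-12 - 6)² = (-18)² = 324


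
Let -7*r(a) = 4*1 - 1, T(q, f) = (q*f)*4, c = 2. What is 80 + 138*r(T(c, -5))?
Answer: 146/7 ≈ 20.857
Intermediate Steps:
T(q, f) = 4*f*q (T(q, f) = (f*q)*4 = 4*f*q)
r(a) = -3/7 (r(a) = -(4*1 - 1)/7 = -(4 - 1)/7 = -1/7*3 = -3/7)
80 + 138*r(T(c, -5)) = 80 + 138*(-3/7) = 80 - 414/7 = 146/7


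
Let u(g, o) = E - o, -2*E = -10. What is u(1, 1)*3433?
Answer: 13732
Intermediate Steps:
E = 5 (E = -1/2*(-10) = 5)
u(g, o) = 5 - o
u(1, 1)*3433 = (5 - 1*1)*3433 = (5 - 1)*3433 = 4*3433 = 13732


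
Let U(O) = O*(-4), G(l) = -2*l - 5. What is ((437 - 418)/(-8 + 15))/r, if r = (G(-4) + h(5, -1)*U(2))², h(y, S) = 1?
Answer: 19/175 ≈ 0.10857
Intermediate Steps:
G(l) = -5 - 2*l
U(O) = -4*O
r = 25 (r = ((-5 - 2*(-4)) + 1*(-4*2))² = ((-5 + 8) + 1*(-8))² = (3 - 8)² = (-5)² = 25)
((437 - 418)/(-8 + 15))/r = ((437 - 418)/(-8 + 15))/25 = (19/7)*(1/25) = 19/175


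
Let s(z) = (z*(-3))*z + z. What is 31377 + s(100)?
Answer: 1477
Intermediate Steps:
s(z) = z - 3*z² (s(z) = (-3*z)*z + z = -3*z² + z = z - 3*z²)
31377 + s(100) = 31377 + 100*(1 - 3*100) = 31377 + 100*(1 - 300) = 31377 + 100*(-299) = 31377 - 29900 = 1477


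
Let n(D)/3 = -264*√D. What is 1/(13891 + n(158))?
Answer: 13891/93852169 + 792*√158/93852169 ≈ 0.00025408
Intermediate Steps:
n(D) = -792*√D (n(D) = 3*(-264*√D) = -792*√D)
1/(13891 + n(158)) = 1/(13891 - 792*√158)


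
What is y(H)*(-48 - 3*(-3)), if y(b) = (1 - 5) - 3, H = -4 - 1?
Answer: 273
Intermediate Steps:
H = -5
y(b) = -7 (y(b) = -4 - 3 = -7)
y(H)*(-48 - 3*(-3)) = -7*(-48 - 3*(-3)) = -7*(-48 + 9) = -7*(-39) = 273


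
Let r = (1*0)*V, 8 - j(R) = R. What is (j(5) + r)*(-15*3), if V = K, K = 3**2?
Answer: -135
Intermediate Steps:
K = 9
j(R) = 8 - R
V = 9
r = 0 (r = (1*0)*9 = 0*9 = 0)
(j(5) + r)*(-15*3) = ((8 - 1*5) + 0)*(-15*3) = ((8 - 5) + 0)*(-45) = (3 + 0)*(-45) = 3*(-45) = -135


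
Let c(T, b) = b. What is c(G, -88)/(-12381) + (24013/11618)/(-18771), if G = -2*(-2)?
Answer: 170215001/24324925938 ≈ 0.0069976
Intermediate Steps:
G = 4
c(G, -88)/(-12381) + (24013/11618)/(-18771) = -88/(-12381) + (24013/11618)/(-18771) = -88*(-1/12381) + (24013*(1/11618))*(-1/18771) = 88/12381 + (649/314)*(-1/18771) = 88/12381 - 649/5894094 = 170215001/24324925938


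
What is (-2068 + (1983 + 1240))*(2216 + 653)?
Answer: 3313695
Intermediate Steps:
(-2068 + (1983 + 1240))*(2216 + 653) = (-2068 + 3223)*2869 = 1155*2869 = 3313695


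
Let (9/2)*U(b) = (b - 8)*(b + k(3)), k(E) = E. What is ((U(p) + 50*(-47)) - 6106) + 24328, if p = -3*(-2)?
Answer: 15868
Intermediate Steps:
p = 6
U(b) = 2*(-8 + b)*(3 + b)/9 (U(b) = 2*((b - 8)*(b + 3))/9 = 2*((-8 + b)*(3 + b))/9 = 2*(-8 + b)*(3 + b)/9)
((U(p) + 50*(-47)) - 6106) + 24328 = (((-16/3 - 10/9*6 + (2/9)*6²) + 50*(-47)) - 6106) + 24328 = (((-16/3 - 20/3 + (2/9)*36) - 2350) - 6106) + 24328 = (((-16/3 - 20/3 + 8) - 2350) - 6106) + 24328 = ((-4 - 2350) - 6106) + 24328 = (-2354 - 6106) + 24328 = -8460 + 24328 = 15868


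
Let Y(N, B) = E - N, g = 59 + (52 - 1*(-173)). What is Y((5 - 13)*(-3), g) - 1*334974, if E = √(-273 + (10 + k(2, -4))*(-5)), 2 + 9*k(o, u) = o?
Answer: -334998 + I*√323 ≈ -3.35e+5 + 17.972*I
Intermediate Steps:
k(o, u) = -2/9 + o/9
E = I*√323 (E = √(-273 + (10 + (-2/9 + (⅑)*2))*(-5)) = √(-273 + (10 + (-2/9 + 2/9))*(-5)) = √(-273 + (10 + 0)*(-5)) = √(-273 + 10*(-5)) = √(-273 - 50) = √(-323) = I*√323 ≈ 17.972*I)
g = 284 (g = 59 + (52 + 173) = 59 + 225 = 284)
Y(N, B) = -N + I*√323 (Y(N, B) = I*√323 - N = -N + I*√323)
Y((5 - 13)*(-3), g) - 1*334974 = (-(5 - 13)*(-3) + I*√323) - 1*334974 = (-(-8)*(-3) + I*√323) - 334974 = (-1*24 + I*√323) - 334974 = (-24 + I*√323) - 334974 = -334998 + I*√323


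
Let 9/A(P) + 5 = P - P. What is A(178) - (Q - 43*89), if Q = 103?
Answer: 18611/5 ≈ 3722.2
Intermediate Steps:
A(P) = -9/5 (A(P) = 9/(-5 + (P - P)) = 9/(-5 + 0) = 9/(-5) = 9*(-⅕) = -9/5)
A(178) - (Q - 43*89) = -9/5 - (103 - 43*89) = -9/5 - (103 - 3827) = -9/5 - 1*(-3724) = -9/5 + 3724 = 18611/5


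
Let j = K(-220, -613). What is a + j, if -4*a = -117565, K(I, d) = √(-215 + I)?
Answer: 117565/4 + I*√435 ≈ 29391.0 + 20.857*I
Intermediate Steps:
a = 117565/4 (a = -¼*(-117565) = 117565/4 ≈ 29391.)
j = I*√435 (j = √(-215 - 220) = √(-435) = I*√435 ≈ 20.857*I)
a + j = 117565/4 + I*√435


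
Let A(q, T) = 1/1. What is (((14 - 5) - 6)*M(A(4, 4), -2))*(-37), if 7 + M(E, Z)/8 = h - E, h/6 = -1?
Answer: 12432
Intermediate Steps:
h = -6 (h = 6*(-1) = -6)
A(q, T) = 1
M(E, Z) = -104 - 8*E (M(E, Z) = -56 + 8*(-6 - E) = -56 + (-48 - 8*E) = -104 - 8*E)
(((14 - 5) - 6)*M(A(4, 4), -2))*(-37) = (((14 - 5) - 6)*(-104 - 8*1))*(-37) = ((9 - 6)*(-104 - 8))*(-37) = (3*(-112))*(-37) = -336*(-37) = 12432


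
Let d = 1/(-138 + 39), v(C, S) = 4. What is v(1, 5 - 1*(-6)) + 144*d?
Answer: 28/11 ≈ 2.5455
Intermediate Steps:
d = -1/99 (d = 1/(-99) = -1/99 ≈ -0.010101)
v(1, 5 - 1*(-6)) + 144*d = 4 + 144*(-1/99) = 4 - 16/11 = 28/11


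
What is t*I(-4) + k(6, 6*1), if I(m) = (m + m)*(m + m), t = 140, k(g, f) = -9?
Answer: 8951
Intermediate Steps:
I(m) = 4*m² (I(m) = (2*m)*(2*m) = 4*m²)
t*I(-4) + k(6, 6*1) = 140*(4*(-4)²) - 9 = 140*(4*16) - 9 = 140*64 - 9 = 8960 - 9 = 8951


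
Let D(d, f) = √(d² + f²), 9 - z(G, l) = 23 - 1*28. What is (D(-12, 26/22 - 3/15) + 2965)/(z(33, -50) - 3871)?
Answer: -2965/3857 - 6*√12181/212135 ≈ -0.77185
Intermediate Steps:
z(G, l) = 14 (z(G, l) = 9 - (23 - 1*28) = 9 - (23 - 28) = 9 - 1*(-5) = 9 + 5 = 14)
(D(-12, 26/22 - 3/15) + 2965)/(z(33, -50) - 3871) = (√((-12)² + (26/22 - 3/15)²) + 2965)/(14 - 3871) = (√(144 + (26*(1/22) - 3*1/15)²) + 2965)/(-3857) = (√(144 + (13/11 - ⅕)²) + 2965)*(-1/3857) = (√(144 + (54/55)²) + 2965)*(-1/3857) = (√(144 + 2916/3025) + 2965)*(-1/3857) = (√(438516/3025) + 2965)*(-1/3857) = (6*√12181/55 + 2965)*(-1/3857) = (2965 + 6*√12181/55)*(-1/3857) = -2965/3857 - 6*√12181/212135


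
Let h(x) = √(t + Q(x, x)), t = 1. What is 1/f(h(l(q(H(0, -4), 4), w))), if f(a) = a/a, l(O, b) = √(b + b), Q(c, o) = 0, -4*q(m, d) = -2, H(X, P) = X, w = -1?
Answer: 1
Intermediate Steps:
q(m, d) = ½ (q(m, d) = -¼*(-2) = ½)
l(O, b) = √2*√b (l(O, b) = √(2*b) = √2*√b)
h(x) = 1 (h(x) = √(1 + 0) = √1 = 1)
f(a) = 1
1/f(h(l(q(H(0, -4), 4), w))) = 1/1 = 1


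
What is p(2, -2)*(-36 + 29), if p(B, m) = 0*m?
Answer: 0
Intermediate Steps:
p(B, m) = 0
p(2, -2)*(-36 + 29) = 0*(-36 + 29) = 0*(-7) = 0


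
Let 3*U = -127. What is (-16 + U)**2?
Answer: 30625/9 ≈ 3402.8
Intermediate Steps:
U = -127/3 (U = (1/3)*(-127) = -127/3 ≈ -42.333)
(-16 + U)**2 = (-16 - 127/3)**2 = (-175/3)**2 = 30625/9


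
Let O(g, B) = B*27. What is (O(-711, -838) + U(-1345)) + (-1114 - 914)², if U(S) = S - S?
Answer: 4090158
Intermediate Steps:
O(g, B) = 27*B
U(S) = 0
(O(-711, -838) + U(-1345)) + (-1114 - 914)² = (27*(-838) + 0) + (-1114 - 914)² = (-22626 + 0) + (-2028)² = -22626 + 4112784 = 4090158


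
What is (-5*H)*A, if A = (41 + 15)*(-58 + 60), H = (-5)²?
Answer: -14000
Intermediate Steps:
H = 25
A = 112 (A = 56*2 = 112)
(-5*H)*A = -5*25*112 = -125*112 = -14000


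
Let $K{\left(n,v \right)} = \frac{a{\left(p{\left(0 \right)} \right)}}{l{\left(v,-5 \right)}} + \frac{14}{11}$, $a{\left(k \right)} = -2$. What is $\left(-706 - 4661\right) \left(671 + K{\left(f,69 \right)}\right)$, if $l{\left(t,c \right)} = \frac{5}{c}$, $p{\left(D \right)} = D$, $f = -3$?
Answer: $- \frac{39807039}{11} \approx -3.6188 \cdot 10^{6}$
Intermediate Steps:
$K{\left(n,v \right)} = \frac{36}{11}$ ($K{\left(n,v \right)} = - \frac{2}{5 \frac{1}{-5}} + \frac{14}{11} = - \frac{2}{5 \left(- \frac{1}{5}\right)} + 14 \cdot \frac{1}{11} = - \frac{2}{-1} + \frac{14}{11} = \left(-2\right) \left(-1\right) + \frac{14}{11} = 2 + \frac{14}{11} = \frac{36}{11}$)
$\left(-706 - 4661\right) \left(671 + K{\left(f,69 \right)}\right) = \left(-706 - 4661\right) \left(671 + \frac{36}{11}\right) = \left(-5367\right) \frac{7417}{11} = - \frac{39807039}{11}$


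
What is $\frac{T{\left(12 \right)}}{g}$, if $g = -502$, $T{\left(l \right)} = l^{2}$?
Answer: $- \frac{72}{251} \approx -0.28685$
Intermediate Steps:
$\frac{T{\left(12 \right)}}{g} = \frac{12^{2}}{-502} = 144 \left(- \frac{1}{502}\right) = - \frac{72}{251}$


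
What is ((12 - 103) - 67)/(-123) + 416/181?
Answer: 79766/22263 ≈ 3.5829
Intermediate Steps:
((12 - 103) - 67)/(-123) + 416/181 = (-91 - 67)*(-1/123) + 416*(1/181) = -158*(-1/123) + 416/181 = 158/123 + 416/181 = 79766/22263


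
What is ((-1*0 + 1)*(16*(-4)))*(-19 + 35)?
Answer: -1024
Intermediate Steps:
((-1*0 + 1)*(16*(-4)))*(-19 + 35) = ((0 + 1)*(-64))*16 = (1*(-64))*16 = -64*16 = -1024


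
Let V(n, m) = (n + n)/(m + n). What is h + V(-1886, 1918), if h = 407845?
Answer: 3261817/8 ≈ 4.0773e+5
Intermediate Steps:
V(n, m) = 2*n/(m + n) (V(n, m) = (2*n)/(m + n) = 2*n/(m + n))
h + V(-1886, 1918) = 407845 + 2*(-1886)/(1918 - 1886) = 407845 + 2*(-1886)/32 = 407845 + 2*(-1886)*(1/32) = 407845 - 943/8 = 3261817/8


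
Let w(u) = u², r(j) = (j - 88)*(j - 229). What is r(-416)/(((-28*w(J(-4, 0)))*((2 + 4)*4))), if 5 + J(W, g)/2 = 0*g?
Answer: -387/80 ≈ -4.8375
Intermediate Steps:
J(W, g) = -10 (J(W, g) = -10 + 2*(0*g) = -10 + 2*0 = -10 + 0 = -10)
r(j) = (-229 + j)*(-88 + j) (r(j) = (-88 + j)*(-229 + j) = (-229 + j)*(-88 + j))
r(-416)/(((-28*w(J(-4, 0)))*((2 + 4)*4))) = (20152 + (-416)² - 317*(-416))/(((-28*(-10)²)*((2 + 4)*4))) = (20152 + 173056 + 131872)/(((-28*100)*(6*4))) = 325080/((-2800*24)) = 325080/(-67200) = 325080*(-1/67200) = -387/80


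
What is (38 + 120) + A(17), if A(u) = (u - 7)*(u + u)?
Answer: 498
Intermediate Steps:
A(u) = 2*u*(-7 + u) (A(u) = (-7 + u)*(2*u) = 2*u*(-7 + u))
(38 + 120) + A(17) = (38 + 120) + 2*17*(-7 + 17) = 158 + 2*17*10 = 158 + 340 = 498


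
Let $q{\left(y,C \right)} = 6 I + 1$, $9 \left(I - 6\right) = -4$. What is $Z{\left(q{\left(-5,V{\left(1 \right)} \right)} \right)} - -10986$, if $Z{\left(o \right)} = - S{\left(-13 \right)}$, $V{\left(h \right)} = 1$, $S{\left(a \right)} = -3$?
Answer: $10989$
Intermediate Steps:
$I = \frac{50}{9}$ ($I = 6 + \frac{1}{9} \left(-4\right) = 6 - \frac{4}{9} = \frac{50}{9} \approx 5.5556$)
$q{\left(y,C \right)} = \frac{103}{3}$ ($q{\left(y,C \right)} = 6 \cdot \frac{50}{9} + 1 = \frac{100}{3} + 1 = \frac{103}{3}$)
$Z{\left(o \right)} = 3$ ($Z{\left(o \right)} = \left(-1\right) \left(-3\right) = 3$)
$Z{\left(q{\left(-5,V{\left(1 \right)} \right)} \right)} - -10986 = 3 - -10986 = 3 + 10986 = 10989$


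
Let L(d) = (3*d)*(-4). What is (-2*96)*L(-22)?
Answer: -50688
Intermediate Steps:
L(d) = -12*d
(-2*96)*L(-22) = (-2*96)*(-12*(-22)) = -192*264 = -50688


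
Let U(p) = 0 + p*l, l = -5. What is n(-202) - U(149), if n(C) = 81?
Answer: 826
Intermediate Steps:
U(p) = -5*p (U(p) = 0 + p*(-5) = 0 - 5*p = -5*p)
n(-202) - U(149) = 81 - (-5)*149 = 81 - 1*(-745) = 81 + 745 = 826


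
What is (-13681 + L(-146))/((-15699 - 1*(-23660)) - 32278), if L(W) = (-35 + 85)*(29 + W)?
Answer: 19531/24317 ≈ 0.80318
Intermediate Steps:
L(W) = 1450 + 50*W (L(W) = 50*(29 + W) = 1450 + 50*W)
(-13681 + L(-146))/((-15699 - 1*(-23660)) - 32278) = (-13681 + (1450 + 50*(-146)))/((-15699 - 1*(-23660)) - 32278) = (-13681 + (1450 - 7300))/((-15699 + 23660) - 32278) = (-13681 - 5850)/(7961 - 32278) = -19531/(-24317) = -19531*(-1/24317) = 19531/24317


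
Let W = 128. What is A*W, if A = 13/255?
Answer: 1664/255 ≈ 6.5255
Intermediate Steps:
A = 13/255 (A = 13*(1/255) = 13/255 ≈ 0.050980)
A*W = (13/255)*128 = 1664/255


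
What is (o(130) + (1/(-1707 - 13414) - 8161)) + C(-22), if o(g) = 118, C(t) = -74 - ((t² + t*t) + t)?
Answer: -137041624/15121 ≈ -9063.0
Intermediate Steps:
C(t) = -74 - t - 2*t² (C(t) = -74 - ((t² + t²) + t) = -74 - (2*t² + t) = -74 - (t + 2*t²) = -74 + (-t - 2*t²) = -74 - t - 2*t²)
(o(130) + (1/(-1707 - 13414) - 8161)) + C(-22) = (118 + (1/(-1707 - 13414) - 8161)) + (-74 - 1*(-22) - 2*(-22)²) = (118 + (1/(-15121) - 8161)) + (-74 + 22 - 2*484) = (118 + (-1/15121 - 8161)) + (-74 + 22 - 968) = (118 - 123402482/15121) - 1020 = -121618204/15121 - 1020 = -137041624/15121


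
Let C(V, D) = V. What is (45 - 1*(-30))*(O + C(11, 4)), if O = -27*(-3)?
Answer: 6900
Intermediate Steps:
O = 81
(45 - 1*(-30))*(O + C(11, 4)) = (45 - 1*(-30))*(81 + 11) = (45 + 30)*92 = 75*92 = 6900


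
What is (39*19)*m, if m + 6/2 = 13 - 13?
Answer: -2223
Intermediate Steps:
m = -3 (m = -3 + (13 - 13) = -3 + 0 = -3)
(39*19)*m = (39*19)*(-3) = 741*(-3) = -2223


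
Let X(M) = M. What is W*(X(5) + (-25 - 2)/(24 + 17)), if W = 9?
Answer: 1602/41 ≈ 39.073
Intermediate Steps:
W*(X(5) + (-25 - 2)/(24 + 17)) = 9*(5 + (-25 - 2)/(24 + 17)) = 9*(5 - 27/41) = 9*(178/41) = 1602/41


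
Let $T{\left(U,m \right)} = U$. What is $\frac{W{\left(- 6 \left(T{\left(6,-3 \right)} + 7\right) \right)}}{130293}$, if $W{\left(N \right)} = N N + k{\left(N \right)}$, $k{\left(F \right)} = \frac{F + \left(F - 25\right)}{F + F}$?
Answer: $\frac{949285}{20325708} \approx 0.046704$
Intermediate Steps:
$k{\left(F \right)} = \frac{-25 + 2 F}{2 F}$ ($k{\left(F \right)} = \frac{F + \left(F - 25\right)}{2 F} = \left(F + \left(-25 + F\right)\right) \frac{1}{2 F} = \left(-25 + 2 F\right) \frac{1}{2 F} = \frac{-25 + 2 F}{2 F}$)
$W{\left(N \right)} = N^{2} + \frac{- \frac{25}{2} + N}{N}$ ($W{\left(N \right)} = N N + \frac{- \frac{25}{2} + N}{N} = N^{2} + \frac{- \frac{25}{2} + N}{N}$)
$\frac{W{\left(- 6 \left(T{\left(6,-3 \right)} + 7\right) \right)}}{130293} = \frac{\frac{1}{\left(-6\right) \left(6 + 7\right)} \left(- \frac{25}{2} - 6 \left(6 + 7\right) + \left(- 6 \left(6 + 7\right)\right)^{3}\right)}{130293} = \frac{- \frac{25}{2} - 78 + \left(\left(-6\right) 13\right)^{3}}{\left(-6\right) 13} \cdot \frac{1}{130293} = \frac{- \frac{25}{2} - 78 + \left(-78\right)^{3}}{-78} \cdot \frac{1}{130293} = - \frac{- \frac{25}{2} - 78 - 474552}{78} \cdot \frac{1}{130293} = \left(- \frac{1}{78}\right) \left(- \frac{949285}{2}\right) \frac{1}{130293} = \frac{949285}{156} \cdot \frac{1}{130293} = \frac{949285}{20325708}$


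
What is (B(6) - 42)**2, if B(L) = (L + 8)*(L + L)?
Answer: 15876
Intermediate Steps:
B(L) = 2*L*(8 + L) (B(L) = (8 + L)*(2*L) = 2*L*(8 + L))
(B(6) - 42)**2 = (2*6*(8 + 6) - 42)**2 = (2*6*14 - 42)**2 = (168 - 42)**2 = 126**2 = 15876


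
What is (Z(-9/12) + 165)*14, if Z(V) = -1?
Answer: 2296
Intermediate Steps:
(Z(-9/12) + 165)*14 = (-1 + 165)*14 = 164*14 = 2296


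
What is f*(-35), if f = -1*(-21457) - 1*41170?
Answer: 689955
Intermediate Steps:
f = -19713 (f = 21457 - 41170 = -19713)
f*(-35) = -19713*(-35) = 689955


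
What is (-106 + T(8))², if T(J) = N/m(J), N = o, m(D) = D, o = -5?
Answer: 727609/64 ≈ 11369.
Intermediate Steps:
N = -5
T(J) = -5/J
(-106 + T(8))² = (-106 - 5/8)² = (-853/8)² = 727609/64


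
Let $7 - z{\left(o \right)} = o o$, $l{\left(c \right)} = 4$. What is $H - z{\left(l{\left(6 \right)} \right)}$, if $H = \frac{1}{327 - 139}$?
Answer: $\frac{1693}{188} \approx 9.0053$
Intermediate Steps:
$H = \frac{1}{188} \approx 0.0053191$
$z{\left(o \right)} = 7 - o^{2}$ ($z{\left(o \right)} = 7 - o o = 7 - o^{2}$)
$H - z{\left(l{\left(6 \right)} \right)} = \frac{1}{188} - \left(7 - 4^{2}\right) = \frac{1}{188} - \left(7 - 16\right) = \frac{1}{188} - -9 = \frac{1}{188} + 9 = \frac{1693}{188}$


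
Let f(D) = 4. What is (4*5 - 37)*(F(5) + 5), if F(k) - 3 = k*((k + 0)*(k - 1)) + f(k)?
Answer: -1904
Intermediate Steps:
F(k) = 7 + k**2*(-1 + k) (F(k) = 3 + (k*((k + 0)*(k - 1)) + 4) = 3 + (k*(k*(-1 + k)) + 4) = 3 + (k**2*(-1 + k) + 4) = 3 + (4 + k**2*(-1 + k)) = 7 + k**2*(-1 + k))
(4*5 - 37)*(F(5) + 5) = (4*5 - 37)*((7 + 5**3 - 1*5**2) + 5) = (20 - 37)*((7 + 125 - 1*25) + 5) = -17*((7 + 125 - 25) + 5) = -17*(107 + 5) = -17*112 = -1904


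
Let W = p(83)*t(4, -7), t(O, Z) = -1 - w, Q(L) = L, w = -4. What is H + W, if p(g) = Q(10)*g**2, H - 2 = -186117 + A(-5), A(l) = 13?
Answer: 20568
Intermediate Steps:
H = -186102 (H = 2 + (-186117 + 13) = 2 - 186104 = -186102)
p(g) = 10*g**2
t(O, Z) = 3 (t(O, Z) = -1 - 1*(-4) = -1 + 4 = 3)
W = 206670 (W = (10*83**2)*3 = (10*6889)*3 = 68890*3 = 206670)
H + W = -186102 + 206670 = 20568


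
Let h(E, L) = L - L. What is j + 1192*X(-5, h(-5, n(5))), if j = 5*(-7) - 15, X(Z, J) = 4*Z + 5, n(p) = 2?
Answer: -17930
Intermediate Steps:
h(E, L) = 0
X(Z, J) = 5 + 4*Z
j = -50 (j = -35 - 15 = -50)
j + 1192*X(-5, h(-5, n(5))) = -50 + 1192*(5 + 4*(-5)) = -50 + 1192*(5 - 20) = -50 + 1192*(-15) = -50 - 17880 = -17930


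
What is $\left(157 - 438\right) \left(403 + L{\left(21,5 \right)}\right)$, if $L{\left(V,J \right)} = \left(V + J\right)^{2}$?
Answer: $-303199$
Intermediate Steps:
$L{\left(V,J \right)} = \left(J + V\right)^{2}$
$\left(157 - 438\right) \left(403 + L{\left(21,5 \right)}\right) = \left(157 - 438\right) \left(403 + \left(5 + 21\right)^{2}\right) = - 281 \left(403 + 26^{2}\right) = - 281 \left(403 + 676\right) = \left(-281\right) 1079 = -303199$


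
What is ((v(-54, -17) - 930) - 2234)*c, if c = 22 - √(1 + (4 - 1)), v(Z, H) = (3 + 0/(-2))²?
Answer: -63100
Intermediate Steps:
v(Z, H) = 9 (v(Z, H) = (3 + 0*(-½))² = (3 + 0)² = 3² = 9)
c = 20 (c = 22 - √(1 + 3) = 22 - √4 = 22 - 1*2 = 22 - 2 = 20)
((v(-54, -17) - 930) - 2234)*c = ((9 - 930) - 2234)*20 = (-921 - 2234)*20 = -3155*20 = -63100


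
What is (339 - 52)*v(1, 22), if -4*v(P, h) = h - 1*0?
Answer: -3157/2 ≈ -1578.5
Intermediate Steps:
v(P, h) = -h/4 (v(P, h) = -(h - 1*0)/4 = -(h + 0)/4 = -h/4)
(339 - 52)*v(1, 22) = (339 - 52)*(-1/4*22) = 287*(-11/2) = -3157/2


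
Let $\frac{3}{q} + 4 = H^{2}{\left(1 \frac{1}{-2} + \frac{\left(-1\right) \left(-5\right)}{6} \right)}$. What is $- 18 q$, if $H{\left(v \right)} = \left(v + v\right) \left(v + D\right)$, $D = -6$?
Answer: $- \frac{2187}{416} \approx -5.2572$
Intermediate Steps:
$H{\left(v \right)} = 2 v \left(-6 + v\right)$ ($H{\left(v \right)} = \left(v + v\right) \left(v - 6\right) = 2 v \left(-6 + v\right)$)
$q = \frac{243}{832}$ ($q = \frac{3}{-4 + \left(2 \left(1 \frac{1}{-2} + \frac{\left(-1\right) \left(-5\right)}{6}\right) \left(-6 + \left(1 \frac{1}{-2} + \frac{\left(-1\right) \left(-5\right)}{6}\right)\right)\right)^{2}} = \frac{3}{-4 + \left(2 \left(1 \left(- \frac{1}{2}\right) + 5 \cdot \frac{1}{6}\right) \left(-6 + \left(1 \left(- \frac{1}{2}\right) + 5 \cdot \frac{1}{6}\right)\right)\right)^{2}} = \frac{3}{-4 + \left(2 \left(- \frac{1}{2} + \frac{5}{6}\right) \left(-6 + \left(- \frac{1}{2} + \frac{5}{6}\right)\right)\right)^{2}} = \frac{3}{-4 + \left(2 \cdot \frac{1}{3} \left(-6 + \frac{1}{3}\right)\right)^{2}} = \frac{3}{-4 + \left(2 \cdot \frac{1}{3} \left(- \frac{17}{3}\right)\right)^{2}} = \frac{3}{-4 + \left(- \frac{34}{9}\right)^{2}} = \frac{3}{-4 + \frac{1156}{81}} = \frac{3}{\frac{832}{81}} = 3 \cdot \frac{81}{832} = \frac{243}{832} \approx 0.29207$)
$- 18 q = \left(-18\right) \frac{243}{832} = - \frac{2187}{416}$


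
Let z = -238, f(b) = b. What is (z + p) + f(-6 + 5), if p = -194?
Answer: -433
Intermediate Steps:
(z + p) + f(-6 + 5) = (-238 - 194) + (-6 + 5) = -432 - 1 = -433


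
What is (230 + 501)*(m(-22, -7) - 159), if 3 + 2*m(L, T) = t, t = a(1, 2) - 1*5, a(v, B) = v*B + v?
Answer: -236113/2 ≈ -1.1806e+5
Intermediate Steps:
a(v, B) = v + B*v (a(v, B) = B*v + v = v + B*v)
t = -2 (t = 1*(1 + 2) - 1*5 = 1*3 - 5 = 3 - 5 = -2)
m(L, T) = -5/2 (m(L, T) = -3/2 + (½)*(-2) = -3/2 - 1 = -5/2)
(230 + 501)*(m(-22, -7) - 159) = (230 + 501)*(-5/2 - 159) = 731*(-323/2) = -236113/2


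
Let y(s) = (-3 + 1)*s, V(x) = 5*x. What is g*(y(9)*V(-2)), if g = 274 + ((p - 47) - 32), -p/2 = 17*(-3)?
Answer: 53460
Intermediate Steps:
p = 102 (p = -34*(-3) = -2*(-51) = 102)
y(s) = -2*s
g = 297 (g = 274 + ((102 - 47) - 32) = 274 + (55 - 32) = 274 + 23 = 297)
g*(y(9)*V(-2)) = 297*((-2*9)*(5*(-2))) = 297*(-18*(-10)) = 297*180 = 53460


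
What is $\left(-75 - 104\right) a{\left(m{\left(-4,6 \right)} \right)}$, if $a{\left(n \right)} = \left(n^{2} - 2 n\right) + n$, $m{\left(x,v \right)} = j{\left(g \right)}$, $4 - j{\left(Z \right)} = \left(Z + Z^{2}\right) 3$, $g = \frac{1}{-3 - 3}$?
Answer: $- \frac{388967}{144} \approx -2701.2$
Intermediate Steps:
$g = - \frac{1}{6}$ ($g = \frac{1}{-6} = - \frac{1}{6} \approx -0.16667$)
$j{\left(Z \right)} = 4 - 3 Z - 3 Z^{2}$ ($j{\left(Z \right)} = 4 - \left(Z + Z^{2}\right) 3 = 4 - \left(3 Z + 3 Z^{2}\right) = 4 - 3 Z - 3 Z^{2}$)
$m{\left(x,v \right)} = \frac{53}{12}$ ($m{\left(x,v \right)} = 4 - - \frac{1}{2} - 3 \left(- \frac{1}{6}\right)^{2} = 4 + \frac{1}{2} - \frac{1}{12} = \frac{53}{12}$)
$a{\left(n \right)} = n^{2} - n$
$\left(-75 - 104\right) a{\left(m{\left(-4,6 \right)} \right)} = \left(-75 - 104\right) \frac{53 \left(-1 + \frac{53}{12}\right)}{12} = - 179 \cdot \frac{53}{12} \cdot \frac{41}{12} = \left(-179\right) \frac{2173}{144} = - \frac{388967}{144}$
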